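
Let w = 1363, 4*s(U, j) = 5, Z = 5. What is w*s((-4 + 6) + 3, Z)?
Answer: 6815/4 ≈ 1703.8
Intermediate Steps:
s(U, j) = 5/4 (s(U, j) = (1/4)*5 = 5/4)
w*s((-4 + 6) + 3, Z) = 1363*(5/4) = 6815/4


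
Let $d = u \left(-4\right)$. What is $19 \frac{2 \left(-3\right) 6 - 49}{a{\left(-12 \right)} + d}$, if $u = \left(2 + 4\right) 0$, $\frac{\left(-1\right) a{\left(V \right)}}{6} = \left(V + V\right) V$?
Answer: $\frac{1615}{1728} \approx 0.93461$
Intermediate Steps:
$a{\left(V \right)} = - 12 V^{2}$ ($a{\left(V \right)} = - 6 \left(V + V\right) V = - 6 \cdot 2 V V = - 6 \cdot 2 V^{2} = - 12 V^{2}$)
$u = 0$ ($u = 6 \cdot 0 = 0$)
$d = 0$ ($d = 0 \left(-4\right) = 0$)
$19 \frac{2 \left(-3\right) 6 - 49}{a{\left(-12 \right)} + d} = 19 \frac{2 \left(-3\right) 6 - 49}{- 12 \left(-12\right)^{2} + 0} = 19 \frac{\left(-6\right) 6 - 49}{\left(-12\right) 144 + 0} = 19 \frac{-36 - 49}{-1728 + 0} = 19 \left(- \frac{85}{-1728}\right) = 19 \left(\left(-85\right) \left(- \frac{1}{1728}\right)\right) = 19 \cdot \frac{85}{1728} = \frac{1615}{1728}$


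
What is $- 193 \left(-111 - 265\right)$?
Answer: $72568$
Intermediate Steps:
$- 193 \left(-111 - 265\right) = \left(-193\right) \left(-376\right) = 72568$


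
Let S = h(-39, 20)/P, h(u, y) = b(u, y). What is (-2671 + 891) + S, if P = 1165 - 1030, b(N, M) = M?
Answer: -48056/27 ≈ -1779.9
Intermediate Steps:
h(u, y) = y
P = 135
S = 4/27 (S = 20/135 = 20*(1/135) = 4/27 ≈ 0.14815)
(-2671 + 891) + S = (-2671 + 891) + 4/27 = -1780 + 4/27 = -48056/27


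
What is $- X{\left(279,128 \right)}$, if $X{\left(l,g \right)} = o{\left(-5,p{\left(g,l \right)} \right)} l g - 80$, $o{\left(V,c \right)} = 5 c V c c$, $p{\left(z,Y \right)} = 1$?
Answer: $892880$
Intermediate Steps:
$o{\left(V,c \right)} = 5 V c^{3}$ ($o{\left(V,c \right)} = 5 V c c c = 5 V c^{2} c = 5 V c^{3}$)
$X{\left(l,g \right)} = -80 - 25 g l$ ($X{\left(l,g \right)} = 5 \left(-5\right) 1^{3} l g - 80 = 5 \left(-5\right) 1 l g - 80 = - 25 l g - 80 = - 25 g l - 80 = -80 - 25 g l$)
$- X{\left(279,128 \right)} = - (-80 - 3200 \cdot 279) = - (-80 - 892800) = \left(-1\right) \left(-892880\right) = 892880$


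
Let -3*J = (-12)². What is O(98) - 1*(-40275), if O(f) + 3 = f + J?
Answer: 40322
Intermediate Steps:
J = -48 (J = -⅓*(-12)² = -⅓*144 = -48)
O(f) = -51 + f (O(f) = -3 + (f - 48) = -3 + (-48 + f) = -51 + f)
O(98) - 1*(-40275) = (-51 + 98) - 1*(-40275) = 47 + 40275 = 40322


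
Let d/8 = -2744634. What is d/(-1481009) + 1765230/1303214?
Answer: 15614542573239/965035831463 ≈ 16.180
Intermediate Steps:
d = -21957072 (d = 8*(-2744634) = -21957072)
d/(-1481009) + 1765230/1303214 = -21957072/(-1481009) + 1765230/1303214 = -21957072*(-1/1481009) + 1765230*(1/1303214) = 21957072/1481009 + 882615/651607 = 15614542573239/965035831463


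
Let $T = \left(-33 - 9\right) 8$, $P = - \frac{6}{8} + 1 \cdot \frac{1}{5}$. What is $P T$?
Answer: $\frac{924}{5} \approx 184.8$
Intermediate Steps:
$P = - \frac{11}{20}$ ($P = \left(-6\right) \frac{1}{8} + 1 \cdot \frac{1}{5} = - \frac{3}{4} + \frac{1}{5} = - \frac{11}{20} \approx -0.55$)
$T = -336$ ($T = \left(-42\right) 8 = -336$)
$P T = \left(- \frac{11}{20}\right) \left(-336\right) = \frac{924}{5}$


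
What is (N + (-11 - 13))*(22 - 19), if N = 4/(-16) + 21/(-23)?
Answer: -6945/92 ≈ -75.489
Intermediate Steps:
N = -107/92 (N = 4*(-1/16) + 21*(-1/23) = -¼ - 21/23 = -107/92 ≈ -1.1630)
(N + (-11 - 13))*(22 - 19) = (-107/92 + (-11 - 13))*(22 - 19) = (-107/92 - 24)*3 = -2315/92*3 = -6945/92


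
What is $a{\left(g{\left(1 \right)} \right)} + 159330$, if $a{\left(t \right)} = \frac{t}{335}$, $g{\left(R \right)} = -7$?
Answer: $\frac{53375543}{335} \approx 1.5933 \cdot 10^{5}$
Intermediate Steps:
$a{\left(t \right)} = \frac{t}{335}$ ($a{\left(t \right)} = t \frac{1}{335} = \frac{t}{335}$)
$a{\left(g{\left(1 \right)} \right)} + 159330 = \frac{1}{335} \left(-7\right) + 159330 = - \frac{7}{335} + 159330 = \frac{53375543}{335}$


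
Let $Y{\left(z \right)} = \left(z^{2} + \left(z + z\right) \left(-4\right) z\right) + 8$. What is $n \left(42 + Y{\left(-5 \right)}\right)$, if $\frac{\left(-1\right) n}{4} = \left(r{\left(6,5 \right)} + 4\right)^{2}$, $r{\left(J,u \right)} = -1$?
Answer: $4500$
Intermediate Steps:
$Y{\left(z \right)} = 8 - 7 z^{2}$ ($Y{\left(z \right)} = \left(z^{2} + 2 z \left(-4\right) z\right) + 8 = \left(z^{2} + - 8 z z\right) + 8 = \left(z^{2} - 8 z^{2}\right) + 8 = - 7 z^{2} + 8 = 8 - 7 z^{2}$)
$n = -36$ ($n = - 4 \left(-1 + 4\right)^{2} = - 4 \cdot 3^{2} = \left(-4\right) 9 = -36$)
$n \left(42 + Y{\left(-5 \right)}\right) = - 36 \left(42 + \left(8 - 7 \left(-5\right)^{2}\right)\right) = - 36 \left(42 + \left(8 - 175\right)\right) = - 36 \left(42 - 167\right) = \left(-36\right) \left(-125\right) = 4500$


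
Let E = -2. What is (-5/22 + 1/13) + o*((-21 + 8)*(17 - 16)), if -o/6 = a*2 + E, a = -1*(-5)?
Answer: 178421/286 ≈ 623.85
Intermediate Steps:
a = 5
o = -48 (o = -6*(5*2 - 2) = -6*(10 - 2) = -6*8 = -48)
(-5/22 + 1/13) + o*((-21 + 8)*(17 - 16)) = (-5/22 + 1/13) - 48*(-21 + 8)*(17 - 16) = (-5*1/22 + 1*(1/13)) - (-624) = (-5/22 + 1/13) - 48*(-13) = -43/286 + 624 = 178421/286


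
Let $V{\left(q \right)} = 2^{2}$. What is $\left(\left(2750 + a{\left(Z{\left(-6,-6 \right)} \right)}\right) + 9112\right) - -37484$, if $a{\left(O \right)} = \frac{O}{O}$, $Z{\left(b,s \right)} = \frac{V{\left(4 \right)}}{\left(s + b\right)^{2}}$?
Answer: $49347$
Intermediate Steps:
$V{\left(q \right)} = 4$
$Z{\left(b,s \right)} = \frac{4}{\left(b + s\right)^{2}}$ ($Z{\left(b,s \right)} = \frac{4}{\left(s + b\right)^{2}} = \frac{4}{\left(b + s\right)^{2}}$)
$a{\left(O \right)} = 1$
$\left(\left(2750 + a{\left(Z{\left(-6,-6 \right)} \right)}\right) + 9112\right) - -37484 = \left(\left(2750 + 1\right) + 9112\right) - -37484 = \left(2751 + 9112\right) + 37484 = 11863 + 37484 = 49347$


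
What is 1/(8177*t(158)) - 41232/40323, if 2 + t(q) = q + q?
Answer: -35288778591/34510815898 ≈ -1.0225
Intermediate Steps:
t(q) = -2 + 2*q (t(q) = -2 + (q + q) = -2 + 2*q)
1/(8177*t(158)) - 41232/40323 = 1/(8177*(-2 + 2*158)) - 41232/40323 = 1/(8177*(-2 + 316)) - 41232*1/40323 = (1/8177)/314 - 13744/13441 = (1/8177)*(1/314) - 13744/13441 = 1/2567578 - 13744/13441 = -35288778591/34510815898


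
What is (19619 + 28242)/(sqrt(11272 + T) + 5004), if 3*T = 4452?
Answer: 19958037/2085605 - 47861*sqrt(3189)/12513630 ≈ 9.3534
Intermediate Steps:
T = 1484 (T = (1/3)*4452 = 1484)
(19619 + 28242)/(sqrt(11272 + T) + 5004) = (19619 + 28242)/(sqrt(11272 + 1484) + 5004) = 47861/(sqrt(12756) + 5004) = 47861/(2*sqrt(3189) + 5004) = 47861/(5004 + 2*sqrt(3189))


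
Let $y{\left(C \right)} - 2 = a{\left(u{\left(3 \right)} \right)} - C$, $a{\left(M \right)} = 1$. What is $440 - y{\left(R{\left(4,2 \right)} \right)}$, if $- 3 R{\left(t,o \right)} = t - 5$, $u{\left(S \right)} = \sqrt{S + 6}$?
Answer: $\frac{1312}{3} \approx 437.33$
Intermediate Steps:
$u{\left(S \right)} = \sqrt{6 + S}$
$R{\left(t,o \right)} = \frac{5}{3} - \frac{t}{3}$ ($R{\left(t,o \right)} = - \frac{t - 5}{3} = - \frac{-5 + t}{3} = \frac{5}{3} - \frac{t}{3}$)
$y{\left(C \right)} = 3 - C$ ($y{\left(C \right)} = 2 - \left(-1 + C\right) = 3 - C$)
$440 - y{\left(R{\left(4,2 \right)} \right)} = 440 - \left(3 - \left(\frac{5}{3} - \frac{4}{3}\right)\right) = 440 - \left(3 - \frac{1}{3}\right) = 440 - \frac{8}{3} = \frac{1312}{3}$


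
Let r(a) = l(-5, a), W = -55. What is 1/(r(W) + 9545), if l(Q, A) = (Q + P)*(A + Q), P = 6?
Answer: 1/9485 ≈ 0.00010543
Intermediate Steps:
l(Q, A) = (6 + Q)*(A + Q) (l(Q, A) = (Q + 6)*(A + Q) = (6 + Q)*(A + Q))
r(a) = -5 + a (r(a) = (-5)² + 6*a + 6*(-5) + a*(-5) = 25 + 6*a - 30 - 5*a = -5 + a)
1/(r(W) + 9545) = 1/((-5 - 55) + 9545) = 1/(-60 + 9545) = 1/9485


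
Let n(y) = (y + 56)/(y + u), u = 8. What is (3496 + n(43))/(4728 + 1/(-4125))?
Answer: 245293125/331550983 ≈ 0.73984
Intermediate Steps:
n(y) = (56 + y)/(8 + y) (n(y) = (y + 56)/(y + 8) = (56 + y)/(8 + y))
(3496 + n(43))/(4728 + 1/(-4125)) = (3496 + (56 + 43)/(8 + 43))/(4728 + 1/(-4125)) = (3496 + 99/51)/(4728 - 1/4125) = (3496 + (1/51)*99)/(19502999/4125) = (3496 + 33/17)*(4125/19502999) = (59465/17)*(4125/19502999) = 245293125/331550983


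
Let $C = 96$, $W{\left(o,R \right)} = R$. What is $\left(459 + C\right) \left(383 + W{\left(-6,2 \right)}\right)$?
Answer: $213675$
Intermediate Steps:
$\left(459 + C\right) \left(383 + W{\left(-6,2 \right)}\right) = \left(459 + 96\right) \left(383 + 2\right) = 555 \cdot 385 = 213675$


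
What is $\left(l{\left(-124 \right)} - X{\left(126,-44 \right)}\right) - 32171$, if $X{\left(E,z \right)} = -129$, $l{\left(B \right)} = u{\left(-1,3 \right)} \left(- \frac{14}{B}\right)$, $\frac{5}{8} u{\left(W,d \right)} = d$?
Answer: $- \frac{4966426}{155} \approx -32041.0$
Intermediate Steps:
$u{\left(W,d \right)} = \frac{8 d}{5}$
$l{\left(B \right)} = - \frac{336}{5 B}$ ($l{\left(B \right)} = \frac{8}{5} \cdot 3 \left(- \frac{14}{B}\right) = \frac{24 \left(- \frac{14}{B}\right)}{5} = - \frac{336}{5 B}$)
$\left(l{\left(-124 \right)} - X{\left(126,-44 \right)}\right) - 32171 = \left(- \frac{336}{5 \left(-124\right)} - -129\right) - 32171 = \left(\left(- \frac{336}{5}\right) \left(- \frac{1}{124}\right) + 129\right) - 32171 = \left(\frac{84}{155} + 129\right) - 32171 = \frac{20079}{155} - 32171 = - \frac{4966426}{155}$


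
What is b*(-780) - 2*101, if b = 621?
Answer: -484582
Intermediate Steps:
b*(-780) - 2*101 = 621*(-780) - 2*101 = -484380 - 202 = -484582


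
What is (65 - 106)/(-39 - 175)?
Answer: 41/214 ≈ 0.19159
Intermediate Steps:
(65 - 106)/(-39 - 175) = -41/(-214) = -41*(-1/214) = 41/214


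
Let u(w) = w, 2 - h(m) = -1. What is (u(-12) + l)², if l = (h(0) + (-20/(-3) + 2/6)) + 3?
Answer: 1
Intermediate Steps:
h(m) = 3 (h(m) = 2 - 1*(-1) = 2 + 1 = 3)
l = 13 (l = (3 + (-20/(-3) + 2/6)) + 3 = (3 + (-20*(-⅓) + 2*(⅙))) + 3 = (3 + (20/3 + ⅓)) + 3 = (3 + 7) + 3 = 10 + 3 = 13)
(u(-12) + l)² = (-12 + 13)² = 1² = 1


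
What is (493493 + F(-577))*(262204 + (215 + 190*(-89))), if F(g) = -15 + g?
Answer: 121011631609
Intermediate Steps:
(493493 + F(-577))*(262204 + (215 + 190*(-89))) = (493493 + (-15 - 577))*(262204 + (215 + 190*(-89))) = (493493 - 592)*(262204 + (215 - 16910)) = 492901*(262204 - 16695) = 492901*245509 = 121011631609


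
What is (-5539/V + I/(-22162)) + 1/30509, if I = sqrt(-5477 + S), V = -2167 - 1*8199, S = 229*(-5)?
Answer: 168999717/316256294 - I*sqrt(6622)/22162 ≈ 0.53438 - 0.0036719*I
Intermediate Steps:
S = -1145
V = -10366 (V = -2167 - 8199 = -10366)
I = I*sqrt(6622) (I = sqrt(-5477 - 1145) = sqrt(-6622) = I*sqrt(6622) ≈ 81.376*I)
(-5539/V + I/(-22162)) + 1/30509 = (-5539/(-10366) + (I*sqrt(6622))/(-22162)) + 1/30509 = (-5539*(-1/10366) + (I*sqrt(6622))*(-1/22162)) + 1/30509 = (5539/10366 - I*sqrt(6622)/22162) + 1/30509 = 168999717/316256294 - I*sqrt(6622)/22162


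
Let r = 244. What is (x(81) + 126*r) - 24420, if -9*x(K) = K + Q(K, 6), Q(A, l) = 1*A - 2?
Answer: 56756/9 ≈ 6306.2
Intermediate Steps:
Q(A, l) = -2 + A (Q(A, l) = A - 2 = -2 + A)
x(K) = 2/9 - 2*K/9 (x(K) = -(K + (-2 + K))/9 = -(-2 + 2*K)/9 = 2/9 - 2*K/9)
(x(81) + 126*r) - 24420 = ((2/9 - 2/9*81) + 126*244) - 24420 = ((2/9 - 18) + 30744) - 24420 = (-160/9 + 30744) - 24420 = 276536/9 - 24420 = 56756/9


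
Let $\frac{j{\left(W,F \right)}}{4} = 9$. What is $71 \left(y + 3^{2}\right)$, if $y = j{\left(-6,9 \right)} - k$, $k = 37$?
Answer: $568$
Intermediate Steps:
$j{\left(W,F \right)} = 36$ ($j{\left(W,F \right)} = 4 \cdot 9 = 36$)
$y = -1$ ($y = 36 - 37 = -1$)
$71 \left(y + 3^{2}\right) = 71 \left(-1 + 3^{2}\right) = 71 \left(-1 + 9\right) = 71 \cdot 8 = 568$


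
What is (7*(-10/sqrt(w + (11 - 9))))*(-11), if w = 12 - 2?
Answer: 385*sqrt(3)/3 ≈ 222.28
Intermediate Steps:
w = 10
(7*(-10/sqrt(w + (11 - 9))))*(-11) = (7*(-10/sqrt(10 + (11 - 9))))*(-11) = (7*(-10/sqrt(10 + 2)))*(-11) = (7*(-10*sqrt(3)/6))*(-11) = (7*(-5*sqrt(3)/3))*(-11) = -35*sqrt(3)/3*(-11) = 385*sqrt(3)/3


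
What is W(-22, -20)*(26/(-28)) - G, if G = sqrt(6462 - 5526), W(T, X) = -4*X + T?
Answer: -377/7 - 6*sqrt(26) ≈ -84.451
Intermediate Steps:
W(T, X) = T - 4*X
G = 6*sqrt(26) (G = sqrt(936) = 6*sqrt(26) ≈ 30.594)
W(-22, -20)*(26/(-28)) - G = (-22 - 4*(-20))*(26/(-28)) - 6*sqrt(26) = (-22 + 80)*(26*(-1/28)) - 6*sqrt(26) = 58*(-13/14) - 6*sqrt(26) = -377/7 - 6*sqrt(26)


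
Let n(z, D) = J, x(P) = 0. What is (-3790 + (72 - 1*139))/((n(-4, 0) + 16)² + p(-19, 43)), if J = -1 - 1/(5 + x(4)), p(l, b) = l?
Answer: -96425/5001 ≈ -19.281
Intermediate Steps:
J = -6/5 (J = -1 - 1/(5 + 0) = -1 - 1/5 = -1 + (⅕)*(-1) = -1 - ⅕ = -6/5 ≈ -1.2000)
n(z, D) = -6/5
(-3790 + (72 - 1*139))/((n(-4, 0) + 16)² + p(-19, 43)) = (-3790 + (72 - 1*139))/((-6/5 + 16)² - 19) = (-3790 + (72 - 139))/((74/5)² - 19) = (-3790 - 67)/(5476/25 - 19) = -3857/5001/25 = -3857*25/5001 = -96425/5001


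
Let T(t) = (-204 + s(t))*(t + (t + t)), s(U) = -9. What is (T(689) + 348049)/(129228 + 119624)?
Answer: -46111/124426 ≈ -0.37059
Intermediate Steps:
T(t) = -639*t (T(t) = (-204 - 9)*(t + (t + t)) = -213*(t + 2*t) = -639*t)
(T(689) + 348049)/(129228 + 119624) = (-639*689 + 348049)/(129228 + 119624) = (-440271 + 348049)/248852 = -92222*1/248852 = -46111/124426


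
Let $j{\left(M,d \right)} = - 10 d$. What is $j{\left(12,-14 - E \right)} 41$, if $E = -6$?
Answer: $3280$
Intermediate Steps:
$j{\left(12,-14 - E \right)} 41 = - 10 \left(-14 - -6\right) 41 = - 10 \left(-14 + 6\right) 41 = \left(-10\right) \left(-8\right) 41 = 80 \cdot 41 = 3280$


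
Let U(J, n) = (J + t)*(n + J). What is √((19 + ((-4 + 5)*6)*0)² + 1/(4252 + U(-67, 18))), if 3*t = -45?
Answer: 3*√2743316130/8270 ≈ 19.000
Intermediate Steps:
t = -15 (t = (⅓)*(-45) = -15)
U(J, n) = (-15 + J)*(J + n) (U(J, n) = (J - 15)*(n + J) = (-15 + J)*(J + n))
√((19 + ((-4 + 5)*6)*0)² + 1/(4252 + U(-67, 18))) = √((19 + ((-4 + 5)*6)*0)² + 1/(4252 + ((-67)² - 15*(-67) - 15*18 - 67*18))) = √((19 + (1*6)*0)² + 1/(4252 + (4489 + 1005 - 270 - 1206))) = √((19 + 6*0)² + 1/(4252 + 4018)) = √((19 + 0)² + 1/8270) = √(19² + 1/8270) = √(361 + 1/8270) = √(2985471/8270) = 3*√2743316130/8270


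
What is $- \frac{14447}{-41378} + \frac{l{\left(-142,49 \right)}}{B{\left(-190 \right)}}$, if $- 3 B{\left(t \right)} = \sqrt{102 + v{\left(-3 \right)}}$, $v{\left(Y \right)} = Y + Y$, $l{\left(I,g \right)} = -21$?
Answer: $\frac{14447}{41378} + \frac{21 \sqrt{6}}{8} \approx 6.7791$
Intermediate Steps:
$v{\left(Y \right)} = 2 Y$
$B{\left(t \right)} = - \frac{4 \sqrt{6}}{3}$ ($B{\left(t \right)} = - \frac{\sqrt{102 + 2 \left(-3\right)}}{3} = - \frac{\sqrt{102 - 6}}{3} = - \frac{\sqrt{96}}{3} = - \frac{4 \sqrt{6}}{3}$)
$- \frac{14447}{-41378} + \frac{l{\left(-142,49 \right)}}{B{\left(-190 \right)}} = - \frac{14447}{-41378} - \frac{21}{\left(- \frac{4}{3}\right) \sqrt{6}} = \left(-14447\right) \left(- \frac{1}{41378}\right) - 21 \left(- \frac{\sqrt{6}}{8}\right) = \frac{14447}{41378} + \frac{21 \sqrt{6}}{8}$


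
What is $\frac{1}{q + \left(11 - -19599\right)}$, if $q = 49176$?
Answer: $\frac{1}{68786} \approx 1.4538 \cdot 10^{-5}$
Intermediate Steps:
$\frac{1}{q + \left(11 - -19599\right)} = \frac{1}{49176 + \left(11 - -19599\right)} = \frac{1}{49176 + \left(11 + 19599\right)} = \frac{1}{49176 + 19610} = \frac{1}{68786}$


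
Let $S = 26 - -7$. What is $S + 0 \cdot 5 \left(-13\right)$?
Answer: $33$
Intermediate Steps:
$S = 33$ ($S = 26 + 7 = 33$)
$S + 0 \cdot 5 \left(-13\right) = 33 + 0 \cdot 5 \left(-13\right) = 33 + 0 \left(-13\right) = 33 + 0 = 33$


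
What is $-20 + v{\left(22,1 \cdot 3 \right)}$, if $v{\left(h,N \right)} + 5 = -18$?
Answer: $-43$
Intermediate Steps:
$v{\left(h,N \right)} = -23$ ($v{\left(h,N \right)} = -5 - 18 = -23$)
$-20 + v{\left(22,1 \cdot 3 \right)} = -20 - 23 = -43$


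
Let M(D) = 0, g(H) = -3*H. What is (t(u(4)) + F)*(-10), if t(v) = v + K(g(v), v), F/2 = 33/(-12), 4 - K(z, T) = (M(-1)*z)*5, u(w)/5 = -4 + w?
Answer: 15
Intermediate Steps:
u(w) = -20 + 5*w (u(w) = 5*(-4 + w) = -20 + 5*w)
K(z, T) = 4 (K(z, T) = 4 - 0*z*5 = 4 - 0*5 = 4 - 1*0 = 4 + 0 = 4)
F = -11/2 (F = 2*(33/(-12)) = 2*(33*(-1/12)) = 2*(-11/4) = -11/2 ≈ -5.5000)
t(v) = 4 + v (t(v) = v + 4 = 4 + v)
(t(u(4)) + F)*(-10) = ((4 + (-20 + 5*4)) - 11/2)*(-10) = ((4 + (-20 + 20)) - 11/2)*(-10) = ((4 + 0) - 11/2)*(-10) = (4 - 11/2)*(-10) = -3/2*(-10) = 15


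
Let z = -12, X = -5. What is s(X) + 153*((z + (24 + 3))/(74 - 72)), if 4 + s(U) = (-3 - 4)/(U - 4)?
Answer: 20597/18 ≈ 1144.3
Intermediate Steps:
s(U) = -4 - 7/(-4 + U) (s(U) = -4 + (-3 - 4)/(U - 4) = -4 - 7/(-4 + U))
s(X) + 153*((z + (24 + 3))/(74 - 72)) = (9 - 4*(-5))/(-4 - 5) + 153*((-12 + (24 + 3))/(74 - 72)) = (9 + 20)/(-9) + 153*((-12 + 27)/2) = -1/9*29 + 153*(15*(1/2)) = -29/9 + 153*(15/2) = -29/9 + 2295/2 = 20597/18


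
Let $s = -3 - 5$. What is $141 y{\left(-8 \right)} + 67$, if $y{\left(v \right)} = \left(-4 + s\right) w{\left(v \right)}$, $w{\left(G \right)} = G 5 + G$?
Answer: $81283$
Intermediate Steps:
$w{\left(G \right)} = 6 G$ ($w{\left(G \right)} = 5 G + G = 6 G$)
$s = -8$
$y{\left(v \right)} = - 72 v$ ($y{\left(v \right)} = \left(-4 - 8\right) 6 v = - 12 \cdot 6 v = - 72 v$)
$141 y{\left(-8 \right)} + 67 = 141 \left(\left(-72\right) \left(-8\right)\right) + 67 = 141 \cdot 576 + 67 = 81216 + 67 = 81283$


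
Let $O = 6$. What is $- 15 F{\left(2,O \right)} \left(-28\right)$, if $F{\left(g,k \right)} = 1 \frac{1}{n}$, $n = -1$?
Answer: $-420$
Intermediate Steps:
$F{\left(g,k \right)} = -1$ ($F{\left(g,k \right)} = 1 \frac{1}{-1} = 1 \left(-1\right) = -1$)
$- 15 F{\left(2,O \right)} \left(-28\right) = \left(-15\right) \left(-1\right) \left(-28\right) = 15 \left(-28\right) = -420$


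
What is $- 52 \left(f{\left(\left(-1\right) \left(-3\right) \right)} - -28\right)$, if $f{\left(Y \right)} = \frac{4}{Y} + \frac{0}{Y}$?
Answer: $- \frac{4576}{3} \approx -1525.3$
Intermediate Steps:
$f{\left(Y \right)} = \frac{4}{Y}$ ($f{\left(Y \right)} = \frac{4}{Y} + 0 = \frac{4}{Y}$)
$- 52 \left(f{\left(\left(-1\right) \left(-3\right) \right)} - -28\right) = - 52 \left(\frac{4}{\left(-1\right) \left(-3\right)} - -28\right) = - 52 \left(\frac{4}{3} + \left(-18 + 46\right)\right) = - 52 \left(4 \cdot \frac{1}{3} + 28\right) = - 52 \left(\frac{4}{3} + 28\right) = - \frac{52 \cdot 88}{3} = \left(-1\right) \frac{4576}{3} = - \frac{4576}{3}$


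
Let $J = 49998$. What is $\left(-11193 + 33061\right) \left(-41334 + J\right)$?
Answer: $189464352$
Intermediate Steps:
$\left(-11193 + 33061\right) \left(-41334 + J\right) = \left(-11193 + 33061\right) \left(-41334 + 49998\right) = 21868 \cdot 8664 = 189464352$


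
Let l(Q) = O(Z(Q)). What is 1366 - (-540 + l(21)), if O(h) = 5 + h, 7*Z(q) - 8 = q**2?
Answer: 12858/7 ≈ 1836.9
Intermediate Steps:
Z(q) = 8/7 + q**2/7
l(Q) = 43/7 + Q**2/7 (l(Q) = 5 + (8/7 + Q**2/7) = 43/7 + Q**2/7)
1366 - (-540 + l(21)) = 1366 - (-540 + (43/7 + (1/7)*21**2)) = 1366 - (-540 + (43/7 + (1/7)*441)) = 1366 - (-540 + (43/7 + 63)) = 1366 - (-540 + 484/7) = 1366 - 1*(-3296/7) = 1366 + 3296/7 = 12858/7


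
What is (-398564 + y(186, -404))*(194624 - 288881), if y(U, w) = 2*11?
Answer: 37565373294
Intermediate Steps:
y(U, w) = 22
(-398564 + y(186, -404))*(194624 - 288881) = (-398564 + 22)*(194624 - 288881) = -398542*(-94257) = 37565373294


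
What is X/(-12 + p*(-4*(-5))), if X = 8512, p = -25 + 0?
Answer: -133/8 ≈ -16.625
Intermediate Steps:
p = -25
X/(-12 + p*(-4*(-5))) = 8512/(-12 - (-100)*(-5)) = 8512/(-12 - 25*20) = 8512/(-12 - 500) = 8512/(-512) = 8512*(-1/512) = -133/8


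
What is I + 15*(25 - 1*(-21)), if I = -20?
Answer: 670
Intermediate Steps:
I + 15*(25 - 1*(-21)) = -20 + 15*(25 - 1*(-21)) = -20 + 15*(25 + 21) = -20 + 15*46 = -20 + 690 = 670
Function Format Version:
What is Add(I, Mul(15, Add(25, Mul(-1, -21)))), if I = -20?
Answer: 670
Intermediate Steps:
Add(I, Mul(15, Add(25, Mul(-1, -21)))) = Add(-20, Mul(15, Add(25, Mul(-1, -21)))) = Add(-20, Mul(15, Add(25, 21))) = Add(-20, Mul(15, 46)) = Add(-20, 690) = 670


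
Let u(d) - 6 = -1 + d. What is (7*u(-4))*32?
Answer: 224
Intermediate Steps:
u(d) = 5 + d (u(d) = 6 + (-1 + d) = 5 + d)
(7*u(-4))*32 = (7*(5 - 4))*32 = (7*1)*32 = 7*32 = 224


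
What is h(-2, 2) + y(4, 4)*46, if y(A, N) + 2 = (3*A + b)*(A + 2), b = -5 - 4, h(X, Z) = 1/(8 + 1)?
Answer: 6625/9 ≈ 736.11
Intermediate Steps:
h(X, Z) = ⅑ (h(X, Z) = 1/9 = ⅑)
b = -9
y(A, N) = -2 + (-9 + 3*A)*(2 + A) (y(A, N) = -2 + (3*A - 9)*(A + 2) = -2 + (-9 + 3*A)*(2 + A))
h(-2, 2) + y(4, 4)*46 = ⅑ + (-20 - 3*4 + 3*4²)*46 = ⅑ + (-20 - 12 + 3*16)*46 = ⅑ + (-20 - 12 + 48)*46 = ⅑ + 16*46 = ⅑ + 736 = 6625/9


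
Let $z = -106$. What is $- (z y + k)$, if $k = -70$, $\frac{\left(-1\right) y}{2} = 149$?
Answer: $-31518$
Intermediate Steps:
$y = -298$ ($y = \left(-2\right) 149 = -298$)
$- (z y + k) = - (\left(-106\right) \left(-298\right) - 70) = - (31588 - 70) = \left(-1\right) 31518 = -31518$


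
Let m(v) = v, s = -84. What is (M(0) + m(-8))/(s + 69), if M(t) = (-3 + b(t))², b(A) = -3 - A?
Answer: -28/15 ≈ -1.8667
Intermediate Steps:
M(t) = (-6 - t)² (M(t) = (-3 + (-3 - t))² = (-6 - t)²)
(M(0) + m(-8))/(s + 69) = ((6 + 0)² - 8)/(-84 + 69) = (6² - 8)/(-15) = -(36 - 8)/15 = -1/15*28 = -28/15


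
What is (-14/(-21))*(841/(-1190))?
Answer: -841/1785 ≈ -0.47115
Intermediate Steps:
(-14/(-21))*(841/(-1190)) = (-14*(-1/21))*(841*(-1/1190)) = (⅔)*(-841/1190) = -841/1785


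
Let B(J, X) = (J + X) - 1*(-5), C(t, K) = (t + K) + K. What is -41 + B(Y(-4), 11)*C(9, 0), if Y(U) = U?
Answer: 67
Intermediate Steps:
C(t, K) = t + 2*K (C(t, K) = (K + t) + K = t + 2*K)
B(J, X) = 5 + J + X (B(J, X) = (J + X) + 5 = 5 + J + X)
-41 + B(Y(-4), 11)*C(9, 0) = -41 + (5 - 4 + 11)*(9 + 2*0) = -41 + 12*(9 + 0) = -41 + 12*9 = -41 + 108 = 67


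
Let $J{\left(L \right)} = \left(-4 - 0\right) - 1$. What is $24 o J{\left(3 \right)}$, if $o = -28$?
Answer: $3360$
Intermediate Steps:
$J{\left(L \right)} = -5$ ($J{\left(L \right)} = \left(-4 + 0\right) - 1 = -4 - 1 = -5$)
$24 o J{\left(3 \right)} = 24 \left(-28\right) \left(-5\right) = \left(-672\right) \left(-5\right) = 3360$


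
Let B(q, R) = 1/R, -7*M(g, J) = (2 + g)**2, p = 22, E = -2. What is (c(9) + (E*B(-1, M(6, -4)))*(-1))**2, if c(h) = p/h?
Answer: 410881/82944 ≈ 4.9537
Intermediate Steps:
M(g, J) = -(2 + g)**2/7
c(h) = 22/h
(c(9) + (E*B(-1, M(6, -4)))*(-1))**2 = (22/9 - 2*(-7/(2 + 6)**2)*(-1))**2 = (22*(1/9) - 2/((-1/7*8**2))*(-1))**2 = (22/9 - 2/((-1/7*64))*(-1))**2 = (22/9 - 2/(-64/7)*(-1))**2 = (22/9 - 2*(-7/64)*(-1))**2 = (22/9 + (7/32)*(-1))**2 = (22/9 - 7/32)**2 = (641/288)**2 = 410881/82944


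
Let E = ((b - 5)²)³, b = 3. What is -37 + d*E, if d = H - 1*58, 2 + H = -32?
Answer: -5925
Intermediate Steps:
H = -34 (H = -2 - 32 = -34)
d = -92 (d = -34 - 1*58 = -34 - 58 = -92)
E = 64 (E = ((3 - 5)²)³ = ((-2)²)³ = 4³ = 64)
-37 + d*E = -37 - 92*64 = -37 - 5888 = -5925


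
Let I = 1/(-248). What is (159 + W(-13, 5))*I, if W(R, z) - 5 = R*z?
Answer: -99/248 ≈ -0.39919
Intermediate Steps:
I = -1/248 ≈ -0.0040323
W(R, z) = 5 + R*z
(159 + W(-13, 5))*I = (159 + (5 - 13*5))*(-1/248) = (159 + (5 - 65))*(-1/248) = (159 - 60)*(-1/248) = 99*(-1/248) = -99/248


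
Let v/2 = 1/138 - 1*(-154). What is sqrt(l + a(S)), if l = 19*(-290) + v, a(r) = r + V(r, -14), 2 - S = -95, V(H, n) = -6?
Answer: I*sqrt(24333402)/69 ≈ 71.491*I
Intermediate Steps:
S = 97 (S = 2 - 1*(-95) = 2 + 95 = 97)
v = 21253/69 (v = 2*(1/138 - 1*(-154)) = 2*(1/138 + 154) = 2*(21253/138) = 21253/69 ≈ 308.01)
a(r) = -6 + r (a(r) = r - 6 = -6 + r)
l = -358937/69 (l = 19*(-290) + 21253/69 = -5510 + 21253/69 = -358937/69 ≈ -5202.0)
sqrt(l + a(S)) = sqrt(-358937/69 + (-6 + 97)) = sqrt(-358937/69 + 91) = sqrt(-352658/69) = I*sqrt(24333402)/69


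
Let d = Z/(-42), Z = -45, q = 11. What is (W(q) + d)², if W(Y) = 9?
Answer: 19881/196 ≈ 101.43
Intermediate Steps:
d = 15/14 (d = -45/(-42) = -45*(-1/42) = 15/14 ≈ 1.0714)
(W(q) + d)² = (9 + 15/14)² = (141/14)² = 19881/196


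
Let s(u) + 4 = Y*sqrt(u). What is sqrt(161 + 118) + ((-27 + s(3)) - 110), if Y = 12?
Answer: -141 + 3*sqrt(31) + 12*sqrt(3) ≈ -103.51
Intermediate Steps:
s(u) = -4 + 12*sqrt(u)
sqrt(161 + 118) + ((-27 + s(3)) - 110) = sqrt(161 + 118) + ((-27 + (-4 + 12*sqrt(3))) - 110) = sqrt(279) + ((-31 + 12*sqrt(3)) - 110) = 3*sqrt(31) + (-141 + 12*sqrt(3)) = -141 + 3*sqrt(31) + 12*sqrt(3)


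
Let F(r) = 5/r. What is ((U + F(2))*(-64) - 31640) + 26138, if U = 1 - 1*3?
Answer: -5534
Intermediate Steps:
U = -2 (U = 1 - 3 = -2)
((U + F(2))*(-64) - 31640) + 26138 = ((-2 + 5/2)*(-64) - 31640) + 26138 = ((½)*(-64) - 31640) + 26138 = (-32 - 31640) + 26138 = -31672 + 26138 = -5534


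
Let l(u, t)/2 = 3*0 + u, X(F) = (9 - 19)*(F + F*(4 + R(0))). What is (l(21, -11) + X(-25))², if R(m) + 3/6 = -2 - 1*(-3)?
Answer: 2007889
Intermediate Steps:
R(m) = ½ (R(m) = -½ + (-2 - 1*(-3)) = -½ + (-2 + 3) = -½ + 1 = ½)
X(F) = -55*F (X(F) = (9 - 19)*(F + F*(4 + ½)) = -10*(F + F*(9/2)) = -10*(F + 9*F/2) = -55*F)
l(u, t) = 2*u (l(u, t) = 2*(3*0 + u) = 2*(0 + u) = 2*u)
(l(21, -11) + X(-25))² = (2*21 - 55*(-25))² = (42 + 1375)² = 1417² = 2007889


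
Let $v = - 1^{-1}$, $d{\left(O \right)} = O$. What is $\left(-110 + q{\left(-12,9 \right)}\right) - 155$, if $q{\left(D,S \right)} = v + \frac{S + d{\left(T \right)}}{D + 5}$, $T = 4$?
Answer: $- \frac{1875}{7} \approx -267.86$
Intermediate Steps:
$v = -1$ ($v = \left(-1\right) 1 = -1$)
$q{\left(D,S \right)} = -1 + \frac{4 + S}{5 + D}$ ($q{\left(D,S \right)} = -1 + \frac{S + 4}{D + 5} = -1 + \frac{4 + S}{5 + D}$)
$\left(-110 + q{\left(-12,9 \right)}\right) - 155 = \left(-110 + \frac{-1 + 9 - -12}{5 - 12}\right) - 155 = \left(-110 + \frac{-1 + 9 + 12}{-7}\right) - 155 = \left(-110 - \frac{20}{7}\right) - 155 = - \frac{790}{7} - 155 = - \frac{1875}{7}$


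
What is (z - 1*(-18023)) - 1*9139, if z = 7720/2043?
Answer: 18157732/2043 ≈ 8887.8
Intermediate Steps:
z = 7720/2043 (z = 7720*(1/2043) = 7720/2043 ≈ 3.7788)
(z - 1*(-18023)) - 1*9139 = (7720/2043 - 1*(-18023)) - 1*9139 = (7720/2043 + 18023) - 9139 = 36828709/2043 - 9139 = 18157732/2043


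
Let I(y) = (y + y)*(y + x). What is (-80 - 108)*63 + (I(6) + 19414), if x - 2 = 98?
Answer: 8842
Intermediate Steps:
x = 100 (x = 2 + 98 = 100)
I(y) = 2*y*(100 + y) (I(y) = (y + y)*(y + 100) = (2*y)*(100 + y) = 2*y*(100 + y))
(-80 - 108)*63 + (I(6) + 19414) = (-80 - 108)*63 + (2*6*(100 + 6) + 19414) = -188*63 + (2*6*106 + 19414) = -11844 + (1272 + 19414) = -11844 + 20686 = 8842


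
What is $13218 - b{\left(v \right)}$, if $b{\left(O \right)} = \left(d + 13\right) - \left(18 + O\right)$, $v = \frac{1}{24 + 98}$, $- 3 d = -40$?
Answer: $\frac{4834741}{366} \approx 13210.0$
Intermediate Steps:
$d = \frac{40}{3}$ ($d = \left(- \frac{1}{3}\right) \left(-40\right) = \frac{40}{3} \approx 13.333$)
$v = \frac{1}{122} \approx 0.0081967$
$b{\left(O \right)} = \frac{25}{3} - O$ ($b{\left(O \right)} = \left(\frac{40}{3} + 13\right) - \left(18 + O\right) = \frac{79}{3} - \left(18 + O\right) = \frac{25}{3} - O$)
$13218 - b{\left(v \right)} = 13218 - \left(\frac{25}{3} - \frac{1}{122}\right) = 13218 - \frac{3047}{366} = \frac{4834741}{366}$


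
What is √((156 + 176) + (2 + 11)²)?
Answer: √501 ≈ 22.383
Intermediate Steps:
√((156 + 176) + (2 + 11)²) = √(332 + 13²) = √(332 + 169) = √501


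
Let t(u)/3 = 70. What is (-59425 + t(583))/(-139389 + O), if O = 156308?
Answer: -59215/16919 ≈ -3.4999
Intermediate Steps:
t(u) = 210 (t(u) = 3*70 = 210)
(-59425 + t(583))/(-139389 + O) = (-59425 + 210)/(-139389 + 156308) = -59215/16919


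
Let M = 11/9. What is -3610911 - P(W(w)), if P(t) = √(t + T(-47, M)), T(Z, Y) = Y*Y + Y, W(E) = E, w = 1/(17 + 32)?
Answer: -3610911 - √10861/63 ≈ -3.6109e+6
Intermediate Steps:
M = 11/9 (M = 11*(⅑) = 11/9 ≈ 1.2222)
w = 1/49 ≈ 0.020408
T(Z, Y) = Y + Y² (T(Z, Y) = Y² + Y = Y + Y²)
P(t) = √(220/81 + t) (P(t) = √(t + 11*(1 + 11/9)/9) = √(t + (11/9)*(20/9)) = √(t + 220/81) = √(220/81 + t))
-3610911 - P(W(w)) = -3610911 - √(220 + 81*(1/49))/9 = -3610911 - √(220 + 81/49)/9 = -3610911 - √(10861/49)/9 = -3610911 - √10861/7/9 = -3610911 - √10861/63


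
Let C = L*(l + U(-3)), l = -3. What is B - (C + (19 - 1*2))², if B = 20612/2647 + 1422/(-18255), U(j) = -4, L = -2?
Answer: -15354652853/16106995 ≈ -953.29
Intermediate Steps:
B = 124169342/16106995 (B = 20612*(1/2647) + 1422*(-1/18255) = 20612/2647 - 474/6085 = 124169342/16106995 ≈ 7.7090)
C = 14 (C = -2*(-3 - 4) = -2*(-7) = 14)
B - (C + (19 - 1*2))² = 124169342/16106995 - (14 + (19 - 1*2))² = 124169342/16106995 - (14 + (19 - 2))² = 124169342/16106995 - (14 + 17)² = 124169342/16106995 - 1*31² = 124169342/16106995 - 1*961 = 124169342/16106995 - 961 = -15354652853/16106995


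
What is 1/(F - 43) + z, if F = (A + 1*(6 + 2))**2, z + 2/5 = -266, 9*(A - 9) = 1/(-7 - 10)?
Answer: -7663429071/28767065 ≈ -266.40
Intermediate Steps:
A = 1376/153 (A = 9 + 1/(9*(-7 - 10)) = 9 + (1/9)/(-17) = 9 + (1/9)*(-1/17) = 9 - 1/153 = 1376/153 ≈ 8.9935)
z = -1332/5 (z = -2/5 - 266 = -1332/5 ≈ -266.40)
F = 6760000/23409 (F = (1376/153 + 1*(6 + 2))**2 = (1376/153 + 1*8)**2 = (1376/153 + 8)**2 = (2600/153)**2 = 6760000/23409 ≈ 288.78)
1/(F - 43) + z = 1/(6760000/23409 - 43) - 1332/5 = 1/(5753413/23409) - 1332/5 = 23409/5753413 - 1332/5 = -7663429071/28767065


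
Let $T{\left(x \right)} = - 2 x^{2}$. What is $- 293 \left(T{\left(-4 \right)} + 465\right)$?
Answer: $-126869$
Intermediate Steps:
$- 293 \left(T{\left(-4 \right)} + 465\right) = - 293 \left(- 2 \left(-4\right)^{2} + 465\right) = - 293 \left(\left(-2\right) 16 + 465\right) = - 293 \left(-32 + 465\right) = - 293 \cdot 433 = \left(-1\right) 126869 = -126869$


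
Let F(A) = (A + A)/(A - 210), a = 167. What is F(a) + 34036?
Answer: 1463214/43 ≈ 34028.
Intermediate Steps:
F(A) = 2*A/(-210 + A) (F(A) = (2*A)/(-210 + A) = 2*A/(-210 + A))
F(a) + 34036 = 2*167/(-210 + 167) + 34036 = 2*167/(-43) + 34036 = 2*167*(-1/43) + 34036 = -334/43 + 34036 = 1463214/43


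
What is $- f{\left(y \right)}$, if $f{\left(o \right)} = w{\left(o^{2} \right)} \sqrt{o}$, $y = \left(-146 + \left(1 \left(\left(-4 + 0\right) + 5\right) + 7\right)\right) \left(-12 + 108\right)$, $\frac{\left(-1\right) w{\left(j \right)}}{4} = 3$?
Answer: $288 i \sqrt{23} \approx 1381.2 i$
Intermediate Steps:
$w{\left(j \right)} = -12$ ($w{\left(j \right)} = \left(-4\right) 3 = -12$)
$y = -13248$ ($y = \left(-146 + \left(1 \left(-4 + 5\right) + 7\right)\right) 96 = \left(-146 + \left(1 \cdot 1 + 7\right)\right) 96 = \left(-146 + \left(1 + 7\right)\right) 96 = \left(-146 + 8\right) 96 = \left(-138\right) 96 = -13248$)
$f{\left(o \right)} = - 12 \sqrt{o}$
$- f{\left(y \right)} = - \left(-12\right) \sqrt{-13248} = - \left(-12\right) 24 i \sqrt{23} = - \left(-288\right) i \sqrt{23} = 288 i \sqrt{23}$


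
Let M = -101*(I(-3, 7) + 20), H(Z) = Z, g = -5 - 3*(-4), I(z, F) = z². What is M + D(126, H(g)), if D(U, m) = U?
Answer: -2803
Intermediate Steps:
g = 7 (g = -5 + 12 = 7)
M = -2929 (M = -101*((-3)² + 20) = -101*(9 + 20) = -101*29 = -2929)
M + D(126, H(g)) = -2929 + 126 = -2803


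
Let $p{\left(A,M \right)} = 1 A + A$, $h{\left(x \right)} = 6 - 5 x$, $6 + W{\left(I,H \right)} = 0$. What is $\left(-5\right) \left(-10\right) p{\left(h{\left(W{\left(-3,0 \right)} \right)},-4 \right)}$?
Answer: $3600$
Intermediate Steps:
$W{\left(I,H \right)} = -6$ ($W{\left(I,H \right)} = -6 + 0 = -6$)
$p{\left(A,M \right)} = 2 A$ ($p{\left(A,M \right)} = A + A = 2 A$)
$\left(-5\right) \left(-10\right) p{\left(h{\left(W{\left(-3,0 \right)} \right)},-4 \right)} = \left(-5\right) \left(-10\right) 2 \left(6 - -30\right) = 50 \cdot 2 \left(6 + 30\right) = 50 \cdot 2 \cdot 36 = 50 \cdot 72 = 3600$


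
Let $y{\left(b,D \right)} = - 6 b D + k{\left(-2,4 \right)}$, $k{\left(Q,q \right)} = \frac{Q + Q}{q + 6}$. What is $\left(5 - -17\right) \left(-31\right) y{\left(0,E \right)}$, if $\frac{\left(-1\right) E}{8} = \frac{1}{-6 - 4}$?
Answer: $\frac{1364}{5} \approx 272.8$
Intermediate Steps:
$k{\left(Q,q \right)} = \frac{2 Q}{6 + q}$
$E = \frac{4}{5}$ ($E = - \frac{8}{-6 - 4} = - \frac{8}{-10} = \left(-8\right) \left(- \frac{1}{10}\right) = \frac{4}{5} \approx 0.8$)
$y{\left(b,D \right)} = - \frac{2}{5} - 6 D b$ ($y{\left(b,D \right)} = - 6 b D + 2 \left(-2\right) \frac{1}{6 + 4} = - 6 D b + 2 \left(-2\right) \frac{1}{10} = - 6 D b - \frac{2}{5} = - \frac{2}{5} - 6 D b$)
$\left(5 - -17\right) \left(-31\right) y{\left(0,E \right)} = \left(5 - -17\right) \left(-31\right) \left(- \frac{2}{5} - \frac{24}{5} \cdot 0\right) = \left(5 + 17\right) \left(-31\right) \left(- \frac{2}{5} + 0\right) = 22 \left(-31\right) \left(- \frac{2}{5}\right) = \left(-682\right) \left(- \frac{2}{5}\right) = \frac{1364}{5}$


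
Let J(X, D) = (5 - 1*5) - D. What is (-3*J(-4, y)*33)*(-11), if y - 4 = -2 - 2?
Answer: 0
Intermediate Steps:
y = 0 (y = 4 + (-2 - 2) = 4 - 4 = 0)
J(X, D) = -D (J(X, D) = (5 - 5) - D = 0 - D = -D)
(-3*J(-4, y)*33)*(-11) = (-(-3)*0*33)*(-11) = (-3*0*33)*(-11) = (0*33)*(-11) = 0*(-11) = 0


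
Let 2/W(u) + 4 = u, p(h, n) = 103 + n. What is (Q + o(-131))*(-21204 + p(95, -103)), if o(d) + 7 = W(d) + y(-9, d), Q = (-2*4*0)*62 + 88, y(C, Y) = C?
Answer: -22895608/15 ≈ -1.5264e+6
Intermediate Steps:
W(u) = 2/(-4 + u)
Q = 88 (Q = -8*0*62 + 88 = 0*62 + 88 = 0 + 88 = 88)
o(d) = -16 + 2/(-4 + d) (o(d) = -7 + (2/(-4 + d) - 9) = -7 + (-9 + 2/(-4 + d)) = -16 + 2/(-4 + d))
(Q + o(-131))*(-21204 + p(95, -103)) = (88 + 2*(33 - 8*(-131))/(-4 - 131))*(-21204 + (103 - 103)) = (88 + 2*(33 + 1048)/(-135))*(-21204 + 0) = (88 + 2*(-1/135)*1081)*(-21204) = (88 - 2162/135)*(-21204) = (9718/135)*(-21204) = -22895608/15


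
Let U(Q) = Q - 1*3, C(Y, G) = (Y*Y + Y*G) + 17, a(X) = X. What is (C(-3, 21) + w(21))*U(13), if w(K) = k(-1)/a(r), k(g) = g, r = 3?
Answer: -1120/3 ≈ -373.33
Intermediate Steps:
w(K) = -⅓ (w(K) = -1/3 = -1*⅓ = -⅓)
C(Y, G) = 17 + Y² + G*Y (C(Y, G) = (Y² + G*Y) + 17 = 17 + Y² + G*Y)
U(Q) = -3 + Q (U(Q) = Q - 3 = -3 + Q)
(C(-3, 21) + w(21))*U(13) = ((17 + (-3)² + 21*(-3)) - ⅓)*(-3 + 13) = ((17 + 9 - 63) - ⅓)*10 = (-37 - ⅓)*10 = -112/3*10 = -1120/3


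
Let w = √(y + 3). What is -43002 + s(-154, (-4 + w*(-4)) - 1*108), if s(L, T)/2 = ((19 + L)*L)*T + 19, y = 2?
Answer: -4699924 - 166320*√5 ≈ -5.0718e+6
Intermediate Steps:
w = √5 (w = √(2 + 3) = √5 ≈ 2.2361)
s(L, T) = 38 + 2*L*T*(19 + L) (s(L, T) = 2*(((19 + L)*L)*T + 19) = 2*((L*(19 + L))*T + 19) = 2*(L*T*(19 + L) + 19) = 2*(19 + L*T*(19 + L)) = 38 + 2*L*T*(19 + L))
-43002 + s(-154, (-4 + w*(-4)) - 1*108) = -43002 + (38 + 2*((-4 + √5*(-4)) - 1*108)*(-154)² + 38*(-154)*((-4 + √5*(-4)) - 1*108)) = -43002 + (38 + 2*((-4 - 4*√5) - 108)*23716 + 38*(-154)*((-4 - 4*√5) - 108)) = -43002 + (38 + 2*(-112 - 4*√5)*23716 + 38*(-154)*(-112 - 4*√5)) = -43002 + (38 + (-5312384 - 189728*√5) + (655424 + 23408*√5)) = -43002 + (-4656922 - 166320*√5) = -4699924 - 166320*√5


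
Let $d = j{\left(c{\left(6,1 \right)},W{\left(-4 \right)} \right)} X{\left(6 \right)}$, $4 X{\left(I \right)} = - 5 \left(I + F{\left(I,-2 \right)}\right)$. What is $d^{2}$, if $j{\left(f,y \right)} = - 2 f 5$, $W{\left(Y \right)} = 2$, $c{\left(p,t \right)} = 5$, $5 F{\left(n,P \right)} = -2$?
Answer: $122500$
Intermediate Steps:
$F{\left(n,P \right)} = - \frac{2}{5}$ ($F{\left(n,P \right)} = \frac{1}{5} \left(-2\right) = - \frac{2}{5}$)
$j{\left(f,y \right)} = - 10 f$
$X{\left(I \right)} = \frac{1}{2} - \frac{5 I}{4}$ ($X{\left(I \right)} = \frac{\left(-5\right) \left(I - \frac{2}{5}\right)}{4} = \frac{\left(-5\right) \left(- \frac{2}{5} + I\right)}{4} = \frac{2 - 5 I}{4} = \frac{1}{2} - \frac{5 I}{4}$)
$d = 350$ ($d = \left(-10\right) 5 \left(\frac{1}{2} - \frac{15}{2}\right) = - 50 \left(\frac{1}{2} - \frac{15}{2}\right) = \left(-50\right) \left(-7\right) = 350$)
$d^{2} = 350^{2} = 122500$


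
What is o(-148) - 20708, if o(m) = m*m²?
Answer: -3262500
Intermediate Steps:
o(m) = m³
o(-148) - 20708 = (-148)³ - 20708 = -3241792 - 20708 = -3262500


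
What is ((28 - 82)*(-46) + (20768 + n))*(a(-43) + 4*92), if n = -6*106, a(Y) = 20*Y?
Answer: -11127072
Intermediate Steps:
n = -636
((28 - 82)*(-46) + (20768 + n))*(a(-43) + 4*92) = ((28 - 82)*(-46) + (20768 - 636))*(20*(-43) + 4*92) = (-54*(-46) + 20132)*(-860 + 368) = (2484 + 20132)*(-492) = 22616*(-492) = -11127072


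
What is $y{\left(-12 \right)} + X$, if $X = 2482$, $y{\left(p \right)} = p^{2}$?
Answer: $2626$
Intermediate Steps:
$y{\left(-12 \right)} + X = \left(-12\right)^{2} + 2482 = 144 + 2482 = 2626$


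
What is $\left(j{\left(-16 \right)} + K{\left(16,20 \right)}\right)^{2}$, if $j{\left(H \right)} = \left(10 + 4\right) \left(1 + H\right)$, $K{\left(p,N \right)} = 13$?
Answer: $38809$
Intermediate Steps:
$j{\left(H \right)} = 14 + 14 H$ ($j{\left(H \right)} = 14 \left(1 + H\right) = 14 + 14 H$)
$\left(j{\left(-16 \right)} + K{\left(16,20 \right)}\right)^{2} = \left(\left(14 + 14 \left(-16\right)\right) + 13\right)^{2} = \left(\left(14 - 224\right) + 13\right)^{2} = \left(-210 + 13\right)^{2} = \left(-197\right)^{2} = 38809$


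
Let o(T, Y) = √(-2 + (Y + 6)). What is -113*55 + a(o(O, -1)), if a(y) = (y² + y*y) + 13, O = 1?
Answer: -6196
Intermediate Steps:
o(T, Y) = √(4 + Y) (o(T, Y) = √(-2 + (6 + Y)) = √(4 + Y))
a(y) = 13 + 2*y² (a(y) = (y² + y²) + 13 = 2*y² + 13 = 13 + 2*y²)
-113*55 + a(o(O, -1)) = -113*55 + (13 + 2*(√(4 - 1))²) = -6215 + (13 + 2*(√3)²) = -6215 + (13 + 2*3) = -6215 + (13 + 6) = -6215 + 19 = -6196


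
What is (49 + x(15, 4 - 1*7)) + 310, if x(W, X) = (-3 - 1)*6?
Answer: 335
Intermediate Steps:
x(W, X) = -24 (x(W, X) = -4*6 = -24)
(49 + x(15, 4 - 1*7)) + 310 = (49 - 24) + 310 = 25 + 310 = 335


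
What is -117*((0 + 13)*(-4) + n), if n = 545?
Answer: -57681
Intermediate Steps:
-117*((0 + 13)*(-4) + n) = -117*((0 + 13)*(-4) + 545) = -117*(13*(-4) + 545) = -117*(-52 + 545) = -117*493 = -57681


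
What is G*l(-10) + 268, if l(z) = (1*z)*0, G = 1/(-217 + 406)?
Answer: 268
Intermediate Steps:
G = 1/189 ≈ 0.0052910
l(z) = 0 (l(z) = z*0 = 0)
G*l(-10) + 268 = (1/189)*0 + 268 = 0 + 268 = 268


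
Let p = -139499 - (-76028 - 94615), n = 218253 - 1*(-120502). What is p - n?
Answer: -307611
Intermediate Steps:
n = 338755 (n = 218253 + 120502 = 338755)
p = 31144 (p = -139499 - 1*(-170643) = -139499 + 170643 = 31144)
p - n = 31144 - 1*338755 = 31144 - 338755 = -307611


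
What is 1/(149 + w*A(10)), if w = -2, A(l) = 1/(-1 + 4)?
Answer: 3/445 ≈ 0.0067416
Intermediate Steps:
A(l) = ⅓ (A(l) = 1/3 = ⅓)
1/(149 + w*A(10)) = 1/(149 - 2*⅓) = 1/(149 - ⅔) = 1/(445/3) = 3/445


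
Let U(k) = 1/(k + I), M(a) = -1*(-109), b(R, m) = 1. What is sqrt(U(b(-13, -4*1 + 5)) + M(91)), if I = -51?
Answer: sqrt(10898)/10 ≈ 10.439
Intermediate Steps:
M(a) = 109
U(k) = 1/(-51 + k) (U(k) = 1/(k - 51) = 1/(-51 + k))
sqrt(U(b(-13, -4*1 + 5)) + M(91)) = sqrt(1/(-51 + 1) + 109) = sqrt(1/(-50) + 109) = sqrt(-1/50 + 109) = sqrt(5449/50) = sqrt(10898)/10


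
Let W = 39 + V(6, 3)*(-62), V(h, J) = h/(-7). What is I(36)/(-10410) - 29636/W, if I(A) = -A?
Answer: -14397014/44763 ≈ -321.63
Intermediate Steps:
V(h, J) = -h/7 (V(h, J) = h*(-1/7) = -h/7)
W = 645/7 (W = 39 - 1/7*6*(-62) = 39 - 6/7*(-62) = 39 + 372/7 = 645/7 ≈ 92.143)
I(36)/(-10410) - 29636/W = -1*36/(-10410) - 29636/645/7 = -36*(-1/10410) - 29636*7/645 = 6/1735 - 207452/645 = -14397014/44763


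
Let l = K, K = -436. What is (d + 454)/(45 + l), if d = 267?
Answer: -721/391 ≈ -1.8440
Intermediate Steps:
l = -436
(d + 454)/(45 + l) = (267 + 454)/(45 - 436) = 721/(-391) = 721*(-1/391) = -721/391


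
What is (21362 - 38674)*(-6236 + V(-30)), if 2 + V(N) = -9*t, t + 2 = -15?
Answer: 105343520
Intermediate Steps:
t = -17 (t = -2 - 15 = -17)
V(N) = 151 (V(N) = -2 - 9*(-17) = -2 + 153 = 151)
(21362 - 38674)*(-6236 + V(-30)) = (21362 - 38674)*(-6236 + 151) = -17312*(-6085) = 105343520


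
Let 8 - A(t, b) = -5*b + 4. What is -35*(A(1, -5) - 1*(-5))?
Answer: 560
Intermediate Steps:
A(t, b) = 4 + 5*b (A(t, b) = 8 - (-5*b + 4) = 8 - (4 - 5*b) = 8 + (-4 + 5*b) = 4 + 5*b)
-35*(A(1, -5) - 1*(-5)) = -35*((4 + 5*(-5)) - 1*(-5)) = -35*((4 - 25) + 5) = -35*(-21 + 5) = -35*(-16) = 560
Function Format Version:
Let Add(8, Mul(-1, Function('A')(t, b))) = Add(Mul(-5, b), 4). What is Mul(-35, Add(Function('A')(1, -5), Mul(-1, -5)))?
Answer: 560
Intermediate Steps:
Function('A')(t, b) = Add(4, Mul(5, b)) (Function('A')(t, b) = Add(8, Mul(-1, Add(Mul(-5, b), 4))) = Add(8, Mul(-1, Add(4, Mul(-5, b)))) = Add(8, Add(-4, Mul(5, b))) = Add(4, Mul(5, b)))
Mul(-35, Add(Function('A')(1, -5), Mul(-1, -5))) = Mul(-35, Add(Add(4, Mul(5, -5)), Mul(-1, -5))) = Mul(-35, Add(Add(4, -25), 5)) = Mul(-35, Add(-21, 5)) = Mul(-35, -16) = 560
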